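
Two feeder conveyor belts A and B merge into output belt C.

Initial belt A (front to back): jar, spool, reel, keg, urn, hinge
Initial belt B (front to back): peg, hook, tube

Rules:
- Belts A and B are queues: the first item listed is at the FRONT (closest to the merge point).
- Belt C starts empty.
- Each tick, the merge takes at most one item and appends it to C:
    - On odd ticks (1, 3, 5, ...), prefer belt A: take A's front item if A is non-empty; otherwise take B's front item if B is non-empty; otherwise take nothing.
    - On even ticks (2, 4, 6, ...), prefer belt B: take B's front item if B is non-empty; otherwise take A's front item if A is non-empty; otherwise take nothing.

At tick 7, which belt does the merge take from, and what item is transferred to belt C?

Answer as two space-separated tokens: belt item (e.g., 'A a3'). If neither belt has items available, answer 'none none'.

Tick 1: prefer A, take jar from A; A=[spool,reel,keg,urn,hinge] B=[peg,hook,tube] C=[jar]
Tick 2: prefer B, take peg from B; A=[spool,reel,keg,urn,hinge] B=[hook,tube] C=[jar,peg]
Tick 3: prefer A, take spool from A; A=[reel,keg,urn,hinge] B=[hook,tube] C=[jar,peg,spool]
Tick 4: prefer B, take hook from B; A=[reel,keg,urn,hinge] B=[tube] C=[jar,peg,spool,hook]
Tick 5: prefer A, take reel from A; A=[keg,urn,hinge] B=[tube] C=[jar,peg,spool,hook,reel]
Tick 6: prefer B, take tube from B; A=[keg,urn,hinge] B=[-] C=[jar,peg,spool,hook,reel,tube]
Tick 7: prefer A, take keg from A; A=[urn,hinge] B=[-] C=[jar,peg,spool,hook,reel,tube,keg]

Answer: A keg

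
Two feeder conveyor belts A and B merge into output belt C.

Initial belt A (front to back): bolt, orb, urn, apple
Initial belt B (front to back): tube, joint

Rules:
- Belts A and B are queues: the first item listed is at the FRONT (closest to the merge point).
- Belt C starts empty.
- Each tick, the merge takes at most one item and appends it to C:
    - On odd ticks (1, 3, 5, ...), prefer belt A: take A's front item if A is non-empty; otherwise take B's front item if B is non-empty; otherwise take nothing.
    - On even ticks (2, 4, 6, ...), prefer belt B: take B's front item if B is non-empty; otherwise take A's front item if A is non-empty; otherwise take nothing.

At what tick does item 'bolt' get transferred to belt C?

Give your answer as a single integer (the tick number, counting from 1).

Answer: 1

Derivation:
Tick 1: prefer A, take bolt from A; A=[orb,urn,apple] B=[tube,joint] C=[bolt]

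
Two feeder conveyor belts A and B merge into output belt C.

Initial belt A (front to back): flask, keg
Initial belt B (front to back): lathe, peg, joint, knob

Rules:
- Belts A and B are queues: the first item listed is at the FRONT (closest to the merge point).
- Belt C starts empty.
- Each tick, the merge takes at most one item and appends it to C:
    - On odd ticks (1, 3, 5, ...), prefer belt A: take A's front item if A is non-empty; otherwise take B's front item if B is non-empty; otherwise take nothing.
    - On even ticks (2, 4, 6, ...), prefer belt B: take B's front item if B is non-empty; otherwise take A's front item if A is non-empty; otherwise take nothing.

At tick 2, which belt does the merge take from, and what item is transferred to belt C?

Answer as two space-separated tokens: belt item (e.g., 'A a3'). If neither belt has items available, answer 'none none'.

Tick 1: prefer A, take flask from A; A=[keg] B=[lathe,peg,joint,knob] C=[flask]
Tick 2: prefer B, take lathe from B; A=[keg] B=[peg,joint,knob] C=[flask,lathe]

Answer: B lathe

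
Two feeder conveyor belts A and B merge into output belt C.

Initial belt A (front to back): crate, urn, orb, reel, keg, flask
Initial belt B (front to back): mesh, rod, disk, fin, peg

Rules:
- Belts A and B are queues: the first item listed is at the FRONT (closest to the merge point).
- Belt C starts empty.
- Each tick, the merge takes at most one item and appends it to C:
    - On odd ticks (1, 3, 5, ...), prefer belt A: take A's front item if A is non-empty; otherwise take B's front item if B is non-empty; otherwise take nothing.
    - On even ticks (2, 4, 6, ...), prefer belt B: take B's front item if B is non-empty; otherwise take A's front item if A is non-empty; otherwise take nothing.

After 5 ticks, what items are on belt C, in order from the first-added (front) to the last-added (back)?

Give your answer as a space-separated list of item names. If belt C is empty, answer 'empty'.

Answer: crate mesh urn rod orb

Derivation:
Tick 1: prefer A, take crate from A; A=[urn,orb,reel,keg,flask] B=[mesh,rod,disk,fin,peg] C=[crate]
Tick 2: prefer B, take mesh from B; A=[urn,orb,reel,keg,flask] B=[rod,disk,fin,peg] C=[crate,mesh]
Tick 3: prefer A, take urn from A; A=[orb,reel,keg,flask] B=[rod,disk,fin,peg] C=[crate,mesh,urn]
Tick 4: prefer B, take rod from B; A=[orb,reel,keg,flask] B=[disk,fin,peg] C=[crate,mesh,urn,rod]
Tick 5: prefer A, take orb from A; A=[reel,keg,flask] B=[disk,fin,peg] C=[crate,mesh,urn,rod,orb]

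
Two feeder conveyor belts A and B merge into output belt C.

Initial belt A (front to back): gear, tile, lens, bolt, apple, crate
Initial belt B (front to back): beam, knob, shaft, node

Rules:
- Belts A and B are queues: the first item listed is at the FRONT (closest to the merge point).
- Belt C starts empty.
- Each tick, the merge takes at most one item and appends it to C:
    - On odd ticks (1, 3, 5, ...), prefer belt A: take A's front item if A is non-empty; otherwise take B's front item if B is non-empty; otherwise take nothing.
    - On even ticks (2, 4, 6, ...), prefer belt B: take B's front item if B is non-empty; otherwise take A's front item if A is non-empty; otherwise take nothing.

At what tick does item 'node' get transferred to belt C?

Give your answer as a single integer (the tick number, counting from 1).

Answer: 8

Derivation:
Tick 1: prefer A, take gear from A; A=[tile,lens,bolt,apple,crate] B=[beam,knob,shaft,node] C=[gear]
Tick 2: prefer B, take beam from B; A=[tile,lens,bolt,apple,crate] B=[knob,shaft,node] C=[gear,beam]
Tick 3: prefer A, take tile from A; A=[lens,bolt,apple,crate] B=[knob,shaft,node] C=[gear,beam,tile]
Tick 4: prefer B, take knob from B; A=[lens,bolt,apple,crate] B=[shaft,node] C=[gear,beam,tile,knob]
Tick 5: prefer A, take lens from A; A=[bolt,apple,crate] B=[shaft,node] C=[gear,beam,tile,knob,lens]
Tick 6: prefer B, take shaft from B; A=[bolt,apple,crate] B=[node] C=[gear,beam,tile,knob,lens,shaft]
Tick 7: prefer A, take bolt from A; A=[apple,crate] B=[node] C=[gear,beam,tile,knob,lens,shaft,bolt]
Tick 8: prefer B, take node from B; A=[apple,crate] B=[-] C=[gear,beam,tile,knob,lens,shaft,bolt,node]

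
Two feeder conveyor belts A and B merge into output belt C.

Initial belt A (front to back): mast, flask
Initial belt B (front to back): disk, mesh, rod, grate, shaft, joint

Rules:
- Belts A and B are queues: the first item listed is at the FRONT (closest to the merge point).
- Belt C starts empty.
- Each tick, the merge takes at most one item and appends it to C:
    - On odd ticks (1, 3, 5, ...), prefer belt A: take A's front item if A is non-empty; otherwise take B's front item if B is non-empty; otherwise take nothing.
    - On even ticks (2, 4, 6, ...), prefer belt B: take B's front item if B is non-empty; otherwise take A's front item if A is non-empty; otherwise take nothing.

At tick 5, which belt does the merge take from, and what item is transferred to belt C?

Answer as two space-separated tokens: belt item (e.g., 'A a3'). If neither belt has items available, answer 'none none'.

Tick 1: prefer A, take mast from A; A=[flask] B=[disk,mesh,rod,grate,shaft,joint] C=[mast]
Tick 2: prefer B, take disk from B; A=[flask] B=[mesh,rod,grate,shaft,joint] C=[mast,disk]
Tick 3: prefer A, take flask from A; A=[-] B=[mesh,rod,grate,shaft,joint] C=[mast,disk,flask]
Tick 4: prefer B, take mesh from B; A=[-] B=[rod,grate,shaft,joint] C=[mast,disk,flask,mesh]
Tick 5: prefer A, take rod from B; A=[-] B=[grate,shaft,joint] C=[mast,disk,flask,mesh,rod]

Answer: B rod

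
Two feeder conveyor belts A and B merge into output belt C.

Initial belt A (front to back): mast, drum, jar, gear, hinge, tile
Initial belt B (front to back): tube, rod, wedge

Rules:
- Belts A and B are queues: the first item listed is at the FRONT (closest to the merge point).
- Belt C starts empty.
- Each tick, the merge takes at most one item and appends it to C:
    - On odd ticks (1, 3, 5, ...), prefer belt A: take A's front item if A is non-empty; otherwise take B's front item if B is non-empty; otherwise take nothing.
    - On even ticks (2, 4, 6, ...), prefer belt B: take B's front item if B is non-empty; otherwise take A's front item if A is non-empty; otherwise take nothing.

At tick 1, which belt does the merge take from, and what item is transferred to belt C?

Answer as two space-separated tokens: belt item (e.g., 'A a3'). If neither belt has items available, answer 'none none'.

Tick 1: prefer A, take mast from A; A=[drum,jar,gear,hinge,tile] B=[tube,rod,wedge] C=[mast]

Answer: A mast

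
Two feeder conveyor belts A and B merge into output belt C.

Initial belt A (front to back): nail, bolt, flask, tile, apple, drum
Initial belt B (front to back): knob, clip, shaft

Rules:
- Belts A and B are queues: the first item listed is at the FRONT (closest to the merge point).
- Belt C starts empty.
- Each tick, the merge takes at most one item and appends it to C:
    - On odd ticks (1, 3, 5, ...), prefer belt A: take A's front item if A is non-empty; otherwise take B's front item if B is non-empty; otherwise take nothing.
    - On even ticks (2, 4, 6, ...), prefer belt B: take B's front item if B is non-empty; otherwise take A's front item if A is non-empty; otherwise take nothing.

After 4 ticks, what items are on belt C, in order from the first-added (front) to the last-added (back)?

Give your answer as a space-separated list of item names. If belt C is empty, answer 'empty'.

Answer: nail knob bolt clip

Derivation:
Tick 1: prefer A, take nail from A; A=[bolt,flask,tile,apple,drum] B=[knob,clip,shaft] C=[nail]
Tick 2: prefer B, take knob from B; A=[bolt,flask,tile,apple,drum] B=[clip,shaft] C=[nail,knob]
Tick 3: prefer A, take bolt from A; A=[flask,tile,apple,drum] B=[clip,shaft] C=[nail,knob,bolt]
Tick 4: prefer B, take clip from B; A=[flask,tile,apple,drum] B=[shaft] C=[nail,knob,bolt,clip]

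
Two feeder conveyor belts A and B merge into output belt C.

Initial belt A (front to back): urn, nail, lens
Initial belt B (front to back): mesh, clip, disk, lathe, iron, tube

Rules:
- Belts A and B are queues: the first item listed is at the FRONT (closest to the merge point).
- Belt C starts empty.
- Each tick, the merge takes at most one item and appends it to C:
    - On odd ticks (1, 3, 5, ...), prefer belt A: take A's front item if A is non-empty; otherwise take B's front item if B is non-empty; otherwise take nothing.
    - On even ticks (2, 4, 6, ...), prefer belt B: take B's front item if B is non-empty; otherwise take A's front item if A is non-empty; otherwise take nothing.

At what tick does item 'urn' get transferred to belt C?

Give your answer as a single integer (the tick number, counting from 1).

Answer: 1

Derivation:
Tick 1: prefer A, take urn from A; A=[nail,lens] B=[mesh,clip,disk,lathe,iron,tube] C=[urn]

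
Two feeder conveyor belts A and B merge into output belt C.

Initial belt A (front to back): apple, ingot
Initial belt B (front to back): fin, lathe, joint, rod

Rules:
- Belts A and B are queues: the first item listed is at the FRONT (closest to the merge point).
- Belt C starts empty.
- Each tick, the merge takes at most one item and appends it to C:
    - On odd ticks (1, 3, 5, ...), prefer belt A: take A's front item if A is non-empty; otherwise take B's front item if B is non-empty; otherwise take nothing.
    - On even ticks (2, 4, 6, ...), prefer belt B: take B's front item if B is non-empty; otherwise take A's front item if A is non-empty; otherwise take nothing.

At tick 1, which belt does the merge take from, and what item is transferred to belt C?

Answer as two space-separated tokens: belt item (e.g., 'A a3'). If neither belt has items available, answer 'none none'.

Tick 1: prefer A, take apple from A; A=[ingot] B=[fin,lathe,joint,rod] C=[apple]

Answer: A apple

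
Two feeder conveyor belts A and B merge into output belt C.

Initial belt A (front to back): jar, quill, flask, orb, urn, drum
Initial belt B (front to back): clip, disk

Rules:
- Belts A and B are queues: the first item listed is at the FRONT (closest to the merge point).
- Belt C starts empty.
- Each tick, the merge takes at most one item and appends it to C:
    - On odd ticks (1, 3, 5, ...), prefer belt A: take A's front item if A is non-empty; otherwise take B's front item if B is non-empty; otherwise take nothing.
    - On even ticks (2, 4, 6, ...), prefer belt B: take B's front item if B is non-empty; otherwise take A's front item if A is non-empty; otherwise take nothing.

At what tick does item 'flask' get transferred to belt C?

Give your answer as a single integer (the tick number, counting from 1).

Answer: 5

Derivation:
Tick 1: prefer A, take jar from A; A=[quill,flask,orb,urn,drum] B=[clip,disk] C=[jar]
Tick 2: prefer B, take clip from B; A=[quill,flask,orb,urn,drum] B=[disk] C=[jar,clip]
Tick 3: prefer A, take quill from A; A=[flask,orb,urn,drum] B=[disk] C=[jar,clip,quill]
Tick 4: prefer B, take disk from B; A=[flask,orb,urn,drum] B=[-] C=[jar,clip,quill,disk]
Tick 5: prefer A, take flask from A; A=[orb,urn,drum] B=[-] C=[jar,clip,quill,disk,flask]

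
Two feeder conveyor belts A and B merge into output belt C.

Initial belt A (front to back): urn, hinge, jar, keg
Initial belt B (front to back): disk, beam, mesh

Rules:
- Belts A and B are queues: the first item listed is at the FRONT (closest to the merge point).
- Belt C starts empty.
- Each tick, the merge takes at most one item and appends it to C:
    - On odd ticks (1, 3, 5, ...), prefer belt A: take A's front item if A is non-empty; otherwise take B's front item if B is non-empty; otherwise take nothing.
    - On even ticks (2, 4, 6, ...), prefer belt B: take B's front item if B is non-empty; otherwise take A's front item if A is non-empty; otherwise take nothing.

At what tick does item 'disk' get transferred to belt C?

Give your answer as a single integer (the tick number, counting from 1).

Tick 1: prefer A, take urn from A; A=[hinge,jar,keg] B=[disk,beam,mesh] C=[urn]
Tick 2: prefer B, take disk from B; A=[hinge,jar,keg] B=[beam,mesh] C=[urn,disk]

Answer: 2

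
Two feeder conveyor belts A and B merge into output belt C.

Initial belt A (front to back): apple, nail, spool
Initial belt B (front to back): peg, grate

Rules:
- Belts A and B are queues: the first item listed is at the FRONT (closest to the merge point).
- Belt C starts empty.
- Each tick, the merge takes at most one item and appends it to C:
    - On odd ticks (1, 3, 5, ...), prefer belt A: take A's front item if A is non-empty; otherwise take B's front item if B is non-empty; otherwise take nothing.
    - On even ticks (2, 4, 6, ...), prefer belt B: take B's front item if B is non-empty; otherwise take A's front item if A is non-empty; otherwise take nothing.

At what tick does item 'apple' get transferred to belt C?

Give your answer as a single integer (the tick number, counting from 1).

Answer: 1

Derivation:
Tick 1: prefer A, take apple from A; A=[nail,spool] B=[peg,grate] C=[apple]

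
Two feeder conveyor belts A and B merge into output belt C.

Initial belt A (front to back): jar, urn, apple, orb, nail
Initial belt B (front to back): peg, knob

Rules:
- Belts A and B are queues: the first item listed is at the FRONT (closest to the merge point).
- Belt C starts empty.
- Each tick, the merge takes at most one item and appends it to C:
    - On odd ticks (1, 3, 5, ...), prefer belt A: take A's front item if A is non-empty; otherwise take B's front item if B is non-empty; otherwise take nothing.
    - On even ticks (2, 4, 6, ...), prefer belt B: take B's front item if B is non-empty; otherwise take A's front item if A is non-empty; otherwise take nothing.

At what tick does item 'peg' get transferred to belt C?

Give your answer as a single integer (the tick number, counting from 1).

Answer: 2

Derivation:
Tick 1: prefer A, take jar from A; A=[urn,apple,orb,nail] B=[peg,knob] C=[jar]
Tick 2: prefer B, take peg from B; A=[urn,apple,orb,nail] B=[knob] C=[jar,peg]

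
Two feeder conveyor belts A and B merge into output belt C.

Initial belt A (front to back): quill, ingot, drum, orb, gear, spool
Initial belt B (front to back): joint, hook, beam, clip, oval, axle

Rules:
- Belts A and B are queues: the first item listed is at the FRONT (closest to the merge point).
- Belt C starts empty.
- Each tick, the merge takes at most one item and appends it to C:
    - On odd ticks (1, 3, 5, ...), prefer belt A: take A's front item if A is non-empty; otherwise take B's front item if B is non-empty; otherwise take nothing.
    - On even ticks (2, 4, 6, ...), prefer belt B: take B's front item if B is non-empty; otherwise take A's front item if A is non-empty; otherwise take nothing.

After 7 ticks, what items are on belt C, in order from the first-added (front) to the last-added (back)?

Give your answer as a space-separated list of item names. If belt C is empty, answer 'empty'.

Answer: quill joint ingot hook drum beam orb

Derivation:
Tick 1: prefer A, take quill from A; A=[ingot,drum,orb,gear,spool] B=[joint,hook,beam,clip,oval,axle] C=[quill]
Tick 2: prefer B, take joint from B; A=[ingot,drum,orb,gear,spool] B=[hook,beam,clip,oval,axle] C=[quill,joint]
Tick 3: prefer A, take ingot from A; A=[drum,orb,gear,spool] B=[hook,beam,clip,oval,axle] C=[quill,joint,ingot]
Tick 4: prefer B, take hook from B; A=[drum,orb,gear,spool] B=[beam,clip,oval,axle] C=[quill,joint,ingot,hook]
Tick 5: prefer A, take drum from A; A=[orb,gear,spool] B=[beam,clip,oval,axle] C=[quill,joint,ingot,hook,drum]
Tick 6: prefer B, take beam from B; A=[orb,gear,spool] B=[clip,oval,axle] C=[quill,joint,ingot,hook,drum,beam]
Tick 7: prefer A, take orb from A; A=[gear,spool] B=[clip,oval,axle] C=[quill,joint,ingot,hook,drum,beam,orb]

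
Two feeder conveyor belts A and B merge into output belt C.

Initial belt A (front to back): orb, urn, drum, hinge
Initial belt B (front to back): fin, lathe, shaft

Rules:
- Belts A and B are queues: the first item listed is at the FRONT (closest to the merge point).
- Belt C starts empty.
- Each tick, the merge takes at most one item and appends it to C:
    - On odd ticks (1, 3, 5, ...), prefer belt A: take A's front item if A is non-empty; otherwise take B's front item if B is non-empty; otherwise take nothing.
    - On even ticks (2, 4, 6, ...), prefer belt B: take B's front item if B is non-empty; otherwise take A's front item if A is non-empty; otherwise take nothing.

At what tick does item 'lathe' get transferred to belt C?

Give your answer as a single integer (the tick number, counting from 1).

Answer: 4

Derivation:
Tick 1: prefer A, take orb from A; A=[urn,drum,hinge] B=[fin,lathe,shaft] C=[orb]
Tick 2: prefer B, take fin from B; A=[urn,drum,hinge] B=[lathe,shaft] C=[orb,fin]
Tick 3: prefer A, take urn from A; A=[drum,hinge] B=[lathe,shaft] C=[orb,fin,urn]
Tick 4: prefer B, take lathe from B; A=[drum,hinge] B=[shaft] C=[orb,fin,urn,lathe]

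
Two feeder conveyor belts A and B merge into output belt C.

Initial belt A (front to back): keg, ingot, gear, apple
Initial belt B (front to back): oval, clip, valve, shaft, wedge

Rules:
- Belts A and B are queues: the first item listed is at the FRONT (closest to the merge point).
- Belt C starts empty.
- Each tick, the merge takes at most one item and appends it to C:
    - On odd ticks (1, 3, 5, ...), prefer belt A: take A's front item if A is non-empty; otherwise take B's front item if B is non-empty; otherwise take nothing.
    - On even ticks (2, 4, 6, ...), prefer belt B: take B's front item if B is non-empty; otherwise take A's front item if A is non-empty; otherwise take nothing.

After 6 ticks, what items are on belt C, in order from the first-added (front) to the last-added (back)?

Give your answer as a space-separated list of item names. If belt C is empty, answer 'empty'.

Tick 1: prefer A, take keg from A; A=[ingot,gear,apple] B=[oval,clip,valve,shaft,wedge] C=[keg]
Tick 2: prefer B, take oval from B; A=[ingot,gear,apple] B=[clip,valve,shaft,wedge] C=[keg,oval]
Tick 3: prefer A, take ingot from A; A=[gear,apple] B=[clip,valve,shaft,wedge] C=[keg,oval,ingot]
Tick 4: prefer B, take clip from B; A=[gear,apple] B=[valve,shaft,wedge] C=[keg,oval,ingot,clip]
Tick 5: prefer A, take gear from A; A=[apple] B=[valve,shaft,wedge] C=[keg,oval,ingot,clip,gear]
Tick 6: prefer B, take valve from B; A=[apple] B=[shaft,wedge] C=[keg,oval,ingot,clip,gear,valve]

Answer: keg oval ingot clip gear valve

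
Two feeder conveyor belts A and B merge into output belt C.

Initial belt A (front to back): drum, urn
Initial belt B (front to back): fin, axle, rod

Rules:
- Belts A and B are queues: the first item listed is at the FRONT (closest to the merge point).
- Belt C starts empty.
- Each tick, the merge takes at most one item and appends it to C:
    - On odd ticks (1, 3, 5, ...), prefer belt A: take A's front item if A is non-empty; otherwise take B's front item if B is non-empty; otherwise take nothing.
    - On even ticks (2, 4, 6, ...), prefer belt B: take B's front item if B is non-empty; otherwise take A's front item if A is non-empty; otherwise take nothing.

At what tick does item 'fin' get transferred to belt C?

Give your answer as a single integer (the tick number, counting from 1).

Answer: 2

Derivation:
Tick 1: prefer A, take drum from A; A=[urn] B=[fin,axle,rod] C=[drum]
Tick 2: prefer B, take fin from B; A=[urn] B=[axle,rod] C=[drum,fin]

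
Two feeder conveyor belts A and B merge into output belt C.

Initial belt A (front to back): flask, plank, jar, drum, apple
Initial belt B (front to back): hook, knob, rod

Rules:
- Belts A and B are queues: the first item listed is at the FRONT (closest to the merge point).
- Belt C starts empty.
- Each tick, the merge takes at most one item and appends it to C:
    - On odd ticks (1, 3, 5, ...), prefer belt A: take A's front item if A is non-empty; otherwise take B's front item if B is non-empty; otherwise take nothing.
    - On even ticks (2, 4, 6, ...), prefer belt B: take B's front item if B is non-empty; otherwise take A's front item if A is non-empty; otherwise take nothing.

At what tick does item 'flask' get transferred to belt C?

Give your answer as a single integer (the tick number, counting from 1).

Answer: 1

Derivation:
Tick 1: prefer A, take flask from A; A=[plank,jar,drum,apple] B=[hook,knob,rod] C=[flask]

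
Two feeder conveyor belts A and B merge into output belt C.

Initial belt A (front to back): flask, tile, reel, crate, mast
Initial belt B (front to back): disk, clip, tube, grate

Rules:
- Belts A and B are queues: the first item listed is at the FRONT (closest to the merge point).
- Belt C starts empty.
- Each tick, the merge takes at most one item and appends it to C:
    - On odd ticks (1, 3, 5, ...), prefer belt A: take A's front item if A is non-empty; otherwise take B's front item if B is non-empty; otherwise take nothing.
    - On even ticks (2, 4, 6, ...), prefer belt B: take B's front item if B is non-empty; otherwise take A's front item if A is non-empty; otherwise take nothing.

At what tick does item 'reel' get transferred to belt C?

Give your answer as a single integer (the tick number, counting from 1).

Tick 1: prefer A, take flask from A; A=[tile,reel,crate,mast] B=[disk,clip,tube,grate] C=[flask]
Tick 2: prefer B, take disk from B; A=[tile,reel,crate,mast] B=[clip,tube,grate] C=[flask,disk]
Tick 3: prefer A, take tile from A; A=[reel,crate,mast] B=[clip,tube,grate] C=[flask,disk,tile]
Tick 4: prefer B, take clip from B; A=[reel,crate,mast] B=[tube,grate] C=[flask,disk,tile,clip]
Tick 5: prefer A, take reel from A; A=[crate,mast] B=[tube,grate] C=[flask,disk,tile,clip,reel]

Answer: 5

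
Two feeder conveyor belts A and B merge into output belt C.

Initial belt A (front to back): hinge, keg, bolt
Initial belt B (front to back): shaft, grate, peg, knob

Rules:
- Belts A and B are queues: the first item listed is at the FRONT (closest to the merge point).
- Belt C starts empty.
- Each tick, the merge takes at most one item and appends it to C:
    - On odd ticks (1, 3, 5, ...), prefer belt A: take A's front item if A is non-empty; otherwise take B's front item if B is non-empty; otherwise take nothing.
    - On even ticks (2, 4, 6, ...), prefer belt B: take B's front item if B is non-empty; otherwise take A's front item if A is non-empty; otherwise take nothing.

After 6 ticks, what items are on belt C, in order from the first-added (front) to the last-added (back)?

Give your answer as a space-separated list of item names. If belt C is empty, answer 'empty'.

Tick 1: prefer A, take hinge from A; A=[keg,bolt] B=[shaft,grate,peg,knob] C=[hinge]
Tick 2: prefer B, take shaft from B; A=[keg,bolt] B=[grate,peg,knob] C=[hinge,shaft]
Tick 3: prefer A, take keg from A; A=[bolt] B=[grate,peg,knob] C=[hinge,shaft,keg]
Tick 4: prefer B, take grate from B; A=[bolt] B=[peg,knob] C=[hinge,shaft,keg,grate]
Tick 5: prefer A, take bolt from A; A=[-] B=[peg,knob] C=[hinge,shaft,keg,grate,bolt]
Tick 6: prefer B, take peg from B; A=[-] B=[knob] C=[hinge,shaft,keg,grate,bolt,peg]

Answer: hinge shaft keg grate bolt peg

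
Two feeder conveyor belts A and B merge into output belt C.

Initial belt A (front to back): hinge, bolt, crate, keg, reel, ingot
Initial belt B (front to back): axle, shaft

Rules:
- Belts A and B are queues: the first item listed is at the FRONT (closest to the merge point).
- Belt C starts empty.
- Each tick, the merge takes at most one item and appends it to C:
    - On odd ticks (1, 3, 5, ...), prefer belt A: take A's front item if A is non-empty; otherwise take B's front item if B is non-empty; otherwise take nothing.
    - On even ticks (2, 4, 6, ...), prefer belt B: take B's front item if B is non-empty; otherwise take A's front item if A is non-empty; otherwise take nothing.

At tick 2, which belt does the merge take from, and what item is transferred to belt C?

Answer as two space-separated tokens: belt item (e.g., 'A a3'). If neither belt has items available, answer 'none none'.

Answer: B axle

Derivation:
Tick 1: prefer A, take hinge from A; A=[bolt,crate,keg,reel,ingot] B=[axle,shaft] C=[hinge]
Tick 2: prefer B, take axle from B; A=[bolt,crate,keg,reel,ingot] B=[shaft] C=[hinge,axle]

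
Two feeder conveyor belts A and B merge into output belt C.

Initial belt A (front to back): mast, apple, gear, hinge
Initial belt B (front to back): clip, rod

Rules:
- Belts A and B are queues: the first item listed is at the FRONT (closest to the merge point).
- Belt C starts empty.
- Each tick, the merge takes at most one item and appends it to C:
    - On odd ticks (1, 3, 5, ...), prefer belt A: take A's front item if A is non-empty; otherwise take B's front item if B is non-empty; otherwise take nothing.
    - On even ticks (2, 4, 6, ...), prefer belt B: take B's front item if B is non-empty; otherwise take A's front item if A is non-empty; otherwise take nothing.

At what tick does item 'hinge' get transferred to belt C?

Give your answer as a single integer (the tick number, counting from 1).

Answer: 6

Derivation:
Tick 1: prefer A, take mast from A; A=[apple,gear,hinge] B=[clip,rod] C=[mast]
Tick 2: prefer B, take clip from B; A=[apple,gear,hinge] B=[rod] C=[mast,clip]
Tick 3: prefer A, take apple from A; A=[gear,hinge] B=[rod] C=[mast,clip,apple]
Tick 4: prefer B, take rod from B; A=[gear,hinge] B=[-] C=[mast,clip,apple,rod]
Tick 5: prefer A, take gear from A; A=[hinge] B=[-] C=[mast,clip,apple,rod,gear]
Tick 6: prefer B, take hinge from A; A=[-] B=[-] C=[mast,clip,apple,rod,gear,hinge]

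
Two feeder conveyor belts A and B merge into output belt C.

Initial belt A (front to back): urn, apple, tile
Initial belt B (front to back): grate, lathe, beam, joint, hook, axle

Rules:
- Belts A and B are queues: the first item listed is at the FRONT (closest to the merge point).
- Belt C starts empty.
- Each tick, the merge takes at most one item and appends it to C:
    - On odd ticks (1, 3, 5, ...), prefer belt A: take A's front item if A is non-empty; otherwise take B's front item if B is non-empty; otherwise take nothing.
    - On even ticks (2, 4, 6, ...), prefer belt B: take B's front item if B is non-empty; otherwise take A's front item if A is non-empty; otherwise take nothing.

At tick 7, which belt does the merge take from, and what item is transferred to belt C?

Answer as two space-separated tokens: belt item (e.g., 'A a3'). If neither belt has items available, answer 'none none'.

Tick 1: prefer A, take urn from A; A=[apple,tile] B=[grate,lathe,beam,joint,hook,axle] C=[urn]
Tick 2: prefer B, take grate from B; A=[apple,tile] B=[lathe,beam,joint,hook,axle] C=[urn,grate]
Tick 3: prefer A, take apple from A; A=[tile] B=[lathe,beam,joint,hook,axle] C=[urn,grate,apple]
Tick 4: prefer B, take lathe from B; A=[tile] B=[beam,joint,hook,axle] C=[urn,grate,apple,lathe]
Tick 5: prefer A, take tile from A; A=[-] B=[beam,joint,hook,axle] C=[urn,grate,apple,lathe,tile]
Tick 6: prefer B, take beam from B; A=[-] B=[joint,hook,axle] C=[urn,grate,apple,lathe,tile,beam]
Tick 7: prefer A, take joint from B; A=[-] B=[hook,axle] C=[urn,grate,apple,lathe,tile,beam,joint]

Answer: B joint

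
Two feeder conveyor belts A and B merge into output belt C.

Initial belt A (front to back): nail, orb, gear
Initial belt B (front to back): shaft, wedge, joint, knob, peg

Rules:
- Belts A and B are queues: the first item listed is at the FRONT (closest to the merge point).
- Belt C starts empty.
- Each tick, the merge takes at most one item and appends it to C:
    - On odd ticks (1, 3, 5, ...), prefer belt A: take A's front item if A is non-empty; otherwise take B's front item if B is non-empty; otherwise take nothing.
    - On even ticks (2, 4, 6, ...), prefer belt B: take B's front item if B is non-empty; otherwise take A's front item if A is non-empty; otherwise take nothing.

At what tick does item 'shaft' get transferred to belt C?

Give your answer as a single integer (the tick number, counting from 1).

Answer: 2

Derivation:
Tick 1: prefer A, take nail from A; A=[orb,gear] B=[shaft,wedge,joint,knob,peg] C=[nail]
Tick 2: prefer B, take shaft from B; A=[orb,gear] B=[wedge,joint,knob,peg] C=[nail,shaft]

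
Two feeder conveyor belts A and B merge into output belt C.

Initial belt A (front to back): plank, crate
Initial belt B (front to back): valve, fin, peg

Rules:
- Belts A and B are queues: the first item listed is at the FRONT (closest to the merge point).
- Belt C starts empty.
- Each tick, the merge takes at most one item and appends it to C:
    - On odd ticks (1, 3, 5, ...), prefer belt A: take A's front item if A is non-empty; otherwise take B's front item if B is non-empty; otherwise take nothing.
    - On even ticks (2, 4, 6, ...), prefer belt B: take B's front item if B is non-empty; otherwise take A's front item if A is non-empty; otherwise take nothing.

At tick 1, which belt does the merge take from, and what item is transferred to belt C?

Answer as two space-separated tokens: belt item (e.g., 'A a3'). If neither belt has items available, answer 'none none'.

Answer: A plank

Derivation:
Tick 1: prefer A, take plank from A; A=[crate] B=[valve,fin,peg] C=[plank]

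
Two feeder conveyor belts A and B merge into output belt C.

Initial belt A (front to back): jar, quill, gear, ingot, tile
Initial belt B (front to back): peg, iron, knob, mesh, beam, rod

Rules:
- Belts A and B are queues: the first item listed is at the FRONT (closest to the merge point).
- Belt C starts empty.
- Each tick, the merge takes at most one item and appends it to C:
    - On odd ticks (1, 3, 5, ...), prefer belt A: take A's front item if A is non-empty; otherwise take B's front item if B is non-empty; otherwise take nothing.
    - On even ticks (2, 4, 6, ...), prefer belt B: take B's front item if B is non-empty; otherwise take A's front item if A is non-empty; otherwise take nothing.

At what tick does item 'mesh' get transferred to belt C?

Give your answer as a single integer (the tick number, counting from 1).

Answer: 8

Derivation:
Tick 1: prefer A, take jar from A; A=[quill,gear,ingot,tile] B=[peg,iron,knob,mesh,beam,rod] C=[jar]
Tick 2: prefer B, take peg from B; A=[quill,gear,ingot,tile] B=[iron,knob,mesh,beam,rod] C=[jar,peg]
Tick 3: prefer A, take quill from A; A=[gear,ingot,tile] B=[iron,knob,mesh,beam,rod] C=[jar,peg,quill]
Tick 4: prefer B, take iron from B; A=[gear,ingot,tile] B=[knob,mesh,beam,rod] C=[jar,peg,quill,iron]
Tick 5: prefer A, take gear from A; A=[ingot,tile] B=[knob,mesh,beam,rod] C=[jar,peg,quill,iron,gear]
Tick 6: prefer B, take knob from B; A=[ingot,tile] B=[mesh,beam,rod] C=[jar,peg,quill,iron,gear,knob]
Tick 7: prefer A, take ingot from A; A=[tile] B=[mesh,beam,rod] C=[jar,peg,quill,iron,gear,knob,ingot]
Tick 8: prefer B, take mesh from B; A=[tile] B=[beam,rod] C=[jar,peg,quill,iron,gear,knob,ingot,mesh]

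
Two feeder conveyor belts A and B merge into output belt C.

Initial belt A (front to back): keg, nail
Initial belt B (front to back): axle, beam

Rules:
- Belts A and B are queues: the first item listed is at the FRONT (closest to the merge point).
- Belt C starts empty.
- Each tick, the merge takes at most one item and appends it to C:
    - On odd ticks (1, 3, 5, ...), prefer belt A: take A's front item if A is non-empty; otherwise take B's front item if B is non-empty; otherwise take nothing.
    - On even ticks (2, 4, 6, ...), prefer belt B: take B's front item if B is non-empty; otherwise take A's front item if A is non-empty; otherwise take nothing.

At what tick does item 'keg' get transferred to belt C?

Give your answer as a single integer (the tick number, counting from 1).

Answer: 1

Derivation:
Tick 1: prefer A, take keg from A; A=[nail] B=[axle,beam] C=[keg]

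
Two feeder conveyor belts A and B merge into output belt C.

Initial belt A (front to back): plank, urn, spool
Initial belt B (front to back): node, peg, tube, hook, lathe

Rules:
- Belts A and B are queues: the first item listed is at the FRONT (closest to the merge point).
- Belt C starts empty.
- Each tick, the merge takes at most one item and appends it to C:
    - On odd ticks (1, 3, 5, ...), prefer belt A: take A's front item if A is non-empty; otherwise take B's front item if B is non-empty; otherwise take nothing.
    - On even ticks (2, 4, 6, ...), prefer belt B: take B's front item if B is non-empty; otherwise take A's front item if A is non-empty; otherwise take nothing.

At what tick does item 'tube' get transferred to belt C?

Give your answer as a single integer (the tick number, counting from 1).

Tick 1: prefer A, take plank from A; A=[urn,spool] B=[node,peg,tube,hook,lathe] C=[plank]
Tick 2: prefer B, take node from B; A=[urn,spool] B=[peg,tube,hook,lathe] C=[plank,node]
Tick 3: prefer A, take urn from A; A=[spool] B=[peg,tube,hook,lathe] C=[plank,node,urn]
Tick 4: prefer B, take peg from B; A=[spool] B=[tube,hook,lathe] C=[plank,node,urn,peg]
Tick 5: prefer A, take spool from A; A=[-] B=[tube,hook,lathe] C=[plank,node,urn,peg,spool]
Tick 6: prefer B, take tube from B; A=[-] B=[hook,lathe] C=[plank,node,urn,peg,spool,tube]

Answer: 6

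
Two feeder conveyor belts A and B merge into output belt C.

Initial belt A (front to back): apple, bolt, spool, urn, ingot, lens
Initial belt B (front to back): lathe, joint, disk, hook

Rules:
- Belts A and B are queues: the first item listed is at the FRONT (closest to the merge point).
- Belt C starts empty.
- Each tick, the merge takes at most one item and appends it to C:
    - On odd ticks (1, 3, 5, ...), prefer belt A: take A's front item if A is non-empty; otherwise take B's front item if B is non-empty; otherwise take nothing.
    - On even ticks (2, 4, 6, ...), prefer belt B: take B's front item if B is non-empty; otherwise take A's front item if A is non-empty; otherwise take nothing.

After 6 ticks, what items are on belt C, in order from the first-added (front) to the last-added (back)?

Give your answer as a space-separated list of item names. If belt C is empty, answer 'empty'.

Answer: apple lathe bolt joint spool disk

Derivation:
Tick 1: prefer A, take apple from A; A=[bolt,spool,urn,ingot,lens] B=[lathe,joint,disk,hook] C=[apple]
Tick 2: prefer B, take lathe from B; A=[bolt,spool,urn,ingot,lens] B=[joint,disk,hook] C=[apple,lathe]
Tick 3: prefer A, take bolt from A; A=[spool,urn,ingot,lens] B=[joint,disk,hook] C=[apple,lathe,bolt]
Tick 4: prefer B, take joint from B; A=[spool,urn,ingot,lens] B=[disk,hook] C=[apple,lathe,bolt,joint]
Tick 5: prefer A, take spool from A; A=[urn,ingot,lens] B=[disk,hook] C=[apple,lathe,bolt,joint,spool]
Tick 6: prefer B, take disk from B; A=[urn,ingot,lens] B=[hook] C=[apple,lathe,bolt,joint,spool,disk]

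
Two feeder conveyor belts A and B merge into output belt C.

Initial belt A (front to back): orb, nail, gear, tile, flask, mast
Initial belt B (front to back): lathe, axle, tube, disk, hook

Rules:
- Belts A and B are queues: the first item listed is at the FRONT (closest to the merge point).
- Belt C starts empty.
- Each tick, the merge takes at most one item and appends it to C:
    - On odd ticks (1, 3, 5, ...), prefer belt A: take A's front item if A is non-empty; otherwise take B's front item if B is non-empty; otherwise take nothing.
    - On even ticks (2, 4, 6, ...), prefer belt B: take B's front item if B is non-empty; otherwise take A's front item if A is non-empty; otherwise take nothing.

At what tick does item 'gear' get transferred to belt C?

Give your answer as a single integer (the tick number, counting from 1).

Tick 1: prefer A, take orb from A; A=[nail,gear,tile,flask,mast] B=[lathe,axle,tube,disk,hook] C=[orb]
Tick 2: prefer B, take lathe from B; A=[nail,gear,tile,flask,mast] B=[axle,tube,disk,hook] C=[orb,lathe]
Tick 3: prefer A, take nail from A; A=[gear,tile,flask,mast] B=[axle,tube,disk,hook] C=[orb,lathe,nail]
Tick 4: prefer B, take axle from B; A=[gear,tile,flask,mast] B=[tube,disk,hook] C=[orb,lathe,nail,axle]
Tick 5: prefer A, take gear from A; A=[tile,flask,mast] B=[tube,disk,hook] C=[orb,lathe,nail,axle,gear]

Answer: 5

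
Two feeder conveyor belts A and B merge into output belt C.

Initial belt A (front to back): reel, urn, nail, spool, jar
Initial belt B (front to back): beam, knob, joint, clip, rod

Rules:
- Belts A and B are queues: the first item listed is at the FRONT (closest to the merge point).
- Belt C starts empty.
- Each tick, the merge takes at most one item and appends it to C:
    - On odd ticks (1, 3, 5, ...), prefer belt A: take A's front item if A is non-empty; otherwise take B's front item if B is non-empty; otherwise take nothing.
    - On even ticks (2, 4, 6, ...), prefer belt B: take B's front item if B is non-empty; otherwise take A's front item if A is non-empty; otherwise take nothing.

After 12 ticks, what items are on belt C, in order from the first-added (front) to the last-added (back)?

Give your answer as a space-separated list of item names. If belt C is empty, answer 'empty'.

Tick 1: prefer A, take reel from A; A=[urn,nail,spool,jar] B=[beam,knob,joint,clip,rod] C=[reel]
Tick 2: prefer B, take beam from B; A=[urn,nail,spool,jar] B=[knob,joint,clip,rod] C=[reel,beam]
Tick 3: prefer A, take urn from A; A=[nail,spool,jar] B=[knob,joint,clip,rod] C=[reel,beam,urn]
Tick 4: prefer B, take knob from B; A=[nail,spool,jar] B=[joint,clip,rod] C=[reel,beam,urn,knob]
Tick 5: prefer A, take nail from A; A=[spool,jar] B=[joint,clip,rod] C=[reel,beam,urn,knob,nail]
Tick 6: prefer B, take joint from B; A=[spool,jar] B=[clip,rod] C=[reel,beam,urn,knob,nail,joint]
Tick 7: prefer A, take spool from A; A=[jar] B=[clip,rod] C=[reel,beam,urn,knob,nail,joint,spool]
Tick 8: prefer B, take clip from B; A=[jar] B=[rod] C=[reel,beam,urn,knob,nail,joint,spool,clip]
Tick 9: prefer A, take jar from A; A=[-] B=[rod] C=[reel,beam,urn,knob,nail,joint,spool,clip,jar]
Tick 10: prefer B, take rod from B; A=[-] B=[-] C=[reel,beam,urn,knob,nail,joint,spool,clip,jar,rod]
Tick 11: prefer A, both empty, nothing taken; A=[-] B=[-] C=[reel,beam,urn,knob,nail,joint,spool,clip,jar,rod]
Tick 12: prefer B, both empty, nothing taken; A=[-] B=[-] C=[reel,beam,urn,knob,nail,joint,spool,clip,jar,rod]

Answer: reel beam urn knob nail joint spool clip jar rod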